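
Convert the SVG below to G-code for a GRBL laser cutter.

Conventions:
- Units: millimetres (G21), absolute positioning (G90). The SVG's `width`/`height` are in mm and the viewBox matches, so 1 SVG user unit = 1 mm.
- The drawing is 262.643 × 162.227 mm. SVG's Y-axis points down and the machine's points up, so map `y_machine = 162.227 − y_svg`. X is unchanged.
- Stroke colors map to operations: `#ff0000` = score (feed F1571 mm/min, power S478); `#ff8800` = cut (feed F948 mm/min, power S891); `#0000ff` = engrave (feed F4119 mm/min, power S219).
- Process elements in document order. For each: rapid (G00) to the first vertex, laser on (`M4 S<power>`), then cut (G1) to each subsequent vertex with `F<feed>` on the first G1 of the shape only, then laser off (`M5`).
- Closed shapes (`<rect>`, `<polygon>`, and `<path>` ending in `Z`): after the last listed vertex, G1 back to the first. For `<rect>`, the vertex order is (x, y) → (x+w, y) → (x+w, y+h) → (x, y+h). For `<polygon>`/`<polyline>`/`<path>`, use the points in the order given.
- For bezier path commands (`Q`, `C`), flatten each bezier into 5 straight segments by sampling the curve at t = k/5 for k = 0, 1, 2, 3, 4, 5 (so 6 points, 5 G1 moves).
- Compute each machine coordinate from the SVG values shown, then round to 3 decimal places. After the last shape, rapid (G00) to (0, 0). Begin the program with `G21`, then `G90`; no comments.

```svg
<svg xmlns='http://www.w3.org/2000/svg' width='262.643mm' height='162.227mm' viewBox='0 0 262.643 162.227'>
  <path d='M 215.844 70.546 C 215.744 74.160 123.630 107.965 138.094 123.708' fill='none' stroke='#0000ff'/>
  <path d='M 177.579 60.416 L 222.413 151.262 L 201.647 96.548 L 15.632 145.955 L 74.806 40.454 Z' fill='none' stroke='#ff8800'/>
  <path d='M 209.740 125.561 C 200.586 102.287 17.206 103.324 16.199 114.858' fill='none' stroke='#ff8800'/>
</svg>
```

G21
G90
G00 X215.844 Y91.681
M4 S219
G1 X206.331 Y86.276 F4119
G1 X184.267 Y75.941
G1 X159.185 Y62.992
G1 X140.616 Y49.746
G1 X138.094 Y38.519
M5
G00 X177.579 Y101.811
M4 S891
G1 X222.413 Y10.965 F948
G1 X201.647 Y65.679
G1 X15.632 Y16.272
G1 X74.806 Y121.773
G1 X177.579 Y101.811
M5
G00 X209.740 Y36.666
M4 S891
G1 X186.193 Y47.824 F948
G1 X137.949 Y53.810
G1 X82.124 Y55.287
G1 X35.835 Y52.919
G1 X16.199 Y47.369
M5
G00 X0.000 Y0.000

Since the viewBox matches the mm dimensions, user units are millimetres directly. The only transform is the Y-flip y_m = 162.227 − y_svg.

Shape 1 is a cubic bezier drawn with `<path>`. Its stroke #0000ff means engrave at S219, F4119. After flipping Y the toolpath is (215.844,91.681) → (206.331,86.276) → (184.267,75.941) → (159.185,62.992) → (140.616,49.746) → (138.094,38.519).

Shape 2 is a closed polygon drawn with `<path>`. Its stroke #ff8800 means cut at S891, F948. After flipping Y the toolpath is (177.579,101.811) → (222.413,10.965) → (201.647,65.679) → (15.632,16.272) → (74.806,121.773) → (177.579,101.811), returning to the start.

Shape 3 is a cubic bezier drawn with `<path>`. Its stroke #ff8800 means cut at S891, F948. After flipping Y the toolpath is (209.740,36.666) → (186.193,47.824) → (137.949,53.810) → (82.124,55.287) → (35.835,52.919) → (16.199,47.369).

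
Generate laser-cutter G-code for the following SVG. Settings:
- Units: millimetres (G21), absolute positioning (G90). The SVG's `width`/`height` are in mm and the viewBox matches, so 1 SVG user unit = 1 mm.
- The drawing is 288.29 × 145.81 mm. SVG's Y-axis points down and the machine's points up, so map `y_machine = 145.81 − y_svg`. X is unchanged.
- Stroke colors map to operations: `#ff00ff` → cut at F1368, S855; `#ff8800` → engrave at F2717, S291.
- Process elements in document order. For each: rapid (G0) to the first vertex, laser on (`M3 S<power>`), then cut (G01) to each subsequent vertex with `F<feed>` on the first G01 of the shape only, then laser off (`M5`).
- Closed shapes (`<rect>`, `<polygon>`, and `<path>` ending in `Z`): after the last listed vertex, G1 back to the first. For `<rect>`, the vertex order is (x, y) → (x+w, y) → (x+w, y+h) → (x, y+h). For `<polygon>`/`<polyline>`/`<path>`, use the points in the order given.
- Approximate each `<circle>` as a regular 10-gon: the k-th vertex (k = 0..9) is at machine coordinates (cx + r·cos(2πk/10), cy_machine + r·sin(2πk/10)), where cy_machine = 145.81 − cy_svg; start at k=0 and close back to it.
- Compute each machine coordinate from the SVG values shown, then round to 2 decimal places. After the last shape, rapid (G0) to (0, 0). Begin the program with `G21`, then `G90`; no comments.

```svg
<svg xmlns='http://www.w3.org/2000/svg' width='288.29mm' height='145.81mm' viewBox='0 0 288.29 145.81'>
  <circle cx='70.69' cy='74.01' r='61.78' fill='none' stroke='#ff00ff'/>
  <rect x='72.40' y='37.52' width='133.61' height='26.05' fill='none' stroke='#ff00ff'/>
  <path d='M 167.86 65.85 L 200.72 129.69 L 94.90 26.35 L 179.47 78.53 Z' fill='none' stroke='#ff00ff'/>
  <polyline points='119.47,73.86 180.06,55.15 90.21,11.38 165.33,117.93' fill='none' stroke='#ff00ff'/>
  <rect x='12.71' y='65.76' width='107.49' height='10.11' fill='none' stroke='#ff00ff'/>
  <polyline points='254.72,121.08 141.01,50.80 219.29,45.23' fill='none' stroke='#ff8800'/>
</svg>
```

1 u = 1 mm; y_m = 145.81 − y.

[1] `<circle>` circle, #ff00ff→cut S855 F1368: (132.47,71.80) → (120.67,108.11) → (89.78,130.56) → (51.60,130.56) → (20.71,108.11) → (8.91,71.80) → (20.71,35.49) → (51.60,13.04) → (89.78,13.04) → (120.67,35.49) → (132.47,71.80) (closed)

[2] `<rect>` rectangle, #ff00ff→cut S855 F1368: (72.40,108.29) → (206.01,108.29) → (206.01,82.24) → (72.40,82.24) → (72.40,108.29) (closed)

[3] `<path>` closed polygon, #ff00ff→cut S855 F1368: (167.86,79.96) → (200.72,16.12) → (94.90,119.46) → (179.47,67.28) → (167.86,79.96) (closed)

[4] `<polyline>` open polyline, #ff00ff→cut S855 F1368: (119.47,71.95) → (180.06,90.66) → (90.21,134.43) → (165.33,27.88)

[5] `<rect>` rectangle, #ff00ff→cut S855 F1368: (12.71,80.05) → (120.20,80.05) → (120.20,69.94) → (12.71,69.94) → (12.71,80.05) (closed)

[6] `<polyline>` open polyline, #ff8800→engrave S291 F2717: (254.72,24.73) → (141.01,95.01) → (219.29,100.58)

G21
G90
G0 X132.47 Y71.80
M3 S855
G01 X120.67 Y108.11 F1368
G01 X89.78 Y130.56
G01 X51.60 Y130.56
G01 X20.71 Y108.11
G01 X8.91 Y71.80
G01 X20.71 Y35.49
G01 X51.60 Y13.04
G01 X89.78 Y13.04
G01 X120.67 Y35.49
G01 X132.47 Y71.80
M5
G0 X72.40 Y108.29
M3 S855
G01 X206.01 Y108.29 F1368
G01 X206.01 Y82.24
G01 X72.40 Y82.24
G01 X72.40 Y108.29
M5
G0 X167.86 Y79.96
M3 S855
G01 X200.72 Y16.12 F1368
G01 X94.90 Y119.46
G01 X179.47 Y67.28
G01 X167.86 Y79.96
M5
G0 X119.47 Y71.95
M3 S855
G01 X180.06 Y90.66 F1368
G01 X90.21 Y134.43
G01 X165.33 Y27.88
M5
G0 X12.71 Y80.05
M3 S855
G01 X120.20 Y80.05 F1368
G01 X120.20 Y69.94
G01 X12.71 Y69.94
G01 X12.71 Y80.05
M5
G0 X254.72 Y24.73
M3 S291
G01 X141.01 Y95.01 F2717
G01 X219.29 Y100.58
M5
G0 X0.00 Y0.00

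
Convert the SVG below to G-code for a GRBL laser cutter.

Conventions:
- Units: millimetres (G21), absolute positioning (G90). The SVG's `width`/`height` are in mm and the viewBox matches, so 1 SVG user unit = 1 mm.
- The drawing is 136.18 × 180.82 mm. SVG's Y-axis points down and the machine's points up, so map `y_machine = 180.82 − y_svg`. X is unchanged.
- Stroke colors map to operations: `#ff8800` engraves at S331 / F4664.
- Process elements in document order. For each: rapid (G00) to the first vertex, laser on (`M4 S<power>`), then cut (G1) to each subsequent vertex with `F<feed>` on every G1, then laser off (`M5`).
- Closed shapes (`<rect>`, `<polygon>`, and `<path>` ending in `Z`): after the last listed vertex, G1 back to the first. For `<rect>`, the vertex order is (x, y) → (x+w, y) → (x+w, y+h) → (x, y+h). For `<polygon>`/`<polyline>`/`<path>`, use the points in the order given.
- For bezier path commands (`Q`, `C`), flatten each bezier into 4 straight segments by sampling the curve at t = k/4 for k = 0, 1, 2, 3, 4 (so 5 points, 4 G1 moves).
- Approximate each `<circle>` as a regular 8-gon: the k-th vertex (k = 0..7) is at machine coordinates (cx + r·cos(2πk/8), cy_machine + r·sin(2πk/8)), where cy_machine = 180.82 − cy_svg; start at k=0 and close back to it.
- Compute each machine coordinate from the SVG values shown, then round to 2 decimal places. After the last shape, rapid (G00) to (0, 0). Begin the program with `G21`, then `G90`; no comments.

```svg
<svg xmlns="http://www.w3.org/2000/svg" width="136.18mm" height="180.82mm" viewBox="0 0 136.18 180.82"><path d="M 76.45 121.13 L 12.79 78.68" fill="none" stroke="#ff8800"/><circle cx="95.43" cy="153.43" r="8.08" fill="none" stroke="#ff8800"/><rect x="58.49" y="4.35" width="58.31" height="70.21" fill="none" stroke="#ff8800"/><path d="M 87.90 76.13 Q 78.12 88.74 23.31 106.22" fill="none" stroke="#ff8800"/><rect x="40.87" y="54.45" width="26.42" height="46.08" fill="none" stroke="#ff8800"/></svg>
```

G21
G90
G00 X76.45 Y59.69
M4 S331
G1 X12.79 Y102.14 F4664
M5
G00 X103.51 Y27.39
M4 S331
G1 X101.14 Y33.10 F4664
G1 X95.43 Y35.47 F4664
G1 X89.72 Y33.10 F4664
G1 X87.35 Y27.39 F4664
G1 X89.72 Y21.68 F4664
G1 X95.43 Y19.31 F4664
G1 X101.14 Y21.68 F4664
G1 X103.51 Y27.39 F4664
M5
G00 X58.49 Y176.47
M4 S331
G1 X116.80 Y176.47 F4664
G1 X116.80 Y106.26 F4664
G1 X58.49 Y106.26 F4664
G1 X58.49 Y176.47 F4664
M5
G00 X87.90 Y104.69
M4 S331
G1 X80.20 Y98.08 F4664
G1 X66.86 Y90.86 F4664
G1 X47.90 Y83.04 F4664
G1 X23.31 Y74.60 F4664
M5
G00 X40.87 Y126.37
M4 S331
G1 X67.29 Y126.37 F4664
G1 X67.29 Y80.29 F4664
G1 X40.87 Y80.29 F4664
G1 X40.87 Y126.37 F4664
M5
G00 X0.00 Y0.00

1 u = 1 mm; y_m = 180.82 − y.

[1] `<path>` line segment, #ff8800→engrave S331 F4664: (76.45,59.69) → (12.79,102.14)

[2] `<circle>` circle, #ff8800→engrave S331 F4664: (103.51,27.39) → (101.14,33.10) → (95.43,35.47) → (89.72,33.10) → (87.35,27.39) → (89.72,21.68) → (95.43,19.31) → (101.14,21.68) → (103.51,27.39) (closed)

[3] `<rect>` rectangle, #ff8800→engrave S331 F4664: (58.49,176.47) → (116.80,176.47) → (116.80,106.26) → (58.49,106.26) → (58.49,176.47) (closed)

[4] `<path>` quadratic bezier, #ff8800→engrave S331 F4664: (87.90,104.69) → (80.20,98.08) → (66.86,90.86) → (47.90,83.04) → (23.31,74.60)

[5] `<rect>` rectangle, #ff8800→engrave S331 F4664: (40.87,126.37) → (67.29,126.37) → (67.29,80.29) → (40.87,80.29) → (40.87,126.37) (closed)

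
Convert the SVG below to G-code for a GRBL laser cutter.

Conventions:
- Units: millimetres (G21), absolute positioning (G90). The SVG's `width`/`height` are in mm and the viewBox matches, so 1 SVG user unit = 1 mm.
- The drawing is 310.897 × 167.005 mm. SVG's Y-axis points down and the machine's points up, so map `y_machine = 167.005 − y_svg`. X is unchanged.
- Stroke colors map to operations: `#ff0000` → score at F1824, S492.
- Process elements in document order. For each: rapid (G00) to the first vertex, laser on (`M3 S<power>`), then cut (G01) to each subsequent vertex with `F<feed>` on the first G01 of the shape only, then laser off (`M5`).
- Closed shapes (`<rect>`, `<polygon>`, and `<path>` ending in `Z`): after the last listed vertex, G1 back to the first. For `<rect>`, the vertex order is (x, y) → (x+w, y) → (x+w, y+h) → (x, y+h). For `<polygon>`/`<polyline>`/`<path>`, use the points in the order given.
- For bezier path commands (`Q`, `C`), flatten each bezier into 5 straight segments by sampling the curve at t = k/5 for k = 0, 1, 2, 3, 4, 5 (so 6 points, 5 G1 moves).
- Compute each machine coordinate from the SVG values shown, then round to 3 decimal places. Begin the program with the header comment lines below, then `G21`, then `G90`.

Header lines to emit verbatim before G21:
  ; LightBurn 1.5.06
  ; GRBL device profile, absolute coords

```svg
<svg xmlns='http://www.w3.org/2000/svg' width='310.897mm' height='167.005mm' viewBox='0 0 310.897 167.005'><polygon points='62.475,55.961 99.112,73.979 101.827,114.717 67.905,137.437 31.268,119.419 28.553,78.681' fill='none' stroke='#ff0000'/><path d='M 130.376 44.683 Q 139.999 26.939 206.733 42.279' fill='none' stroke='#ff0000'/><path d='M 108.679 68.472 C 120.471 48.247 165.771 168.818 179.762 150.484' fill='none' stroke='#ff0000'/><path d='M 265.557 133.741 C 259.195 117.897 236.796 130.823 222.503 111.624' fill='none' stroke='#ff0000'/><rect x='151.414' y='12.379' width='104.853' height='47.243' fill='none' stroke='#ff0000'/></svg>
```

1 u = 1 mm; y_m = 167.005 − y.

[1] `<polygon>` regular polygon, #ff0000→score S492 F1824: (62.475,111.044) → (99.112,93.026) → (101.827,52.288) → (67.905,29.568) → (31.268,47.586) → (28.553,88.324) → (62.475,111.044) (closed)

[2] `<path>` quadratic bezier, #ff0000→score S492 F1824: (130.376,122.322) → (136.510,128.096) → (147.212,131.224) → (162.484,131.705) → (182.324,129.539) → (206.733,124.726)

[3] `<path>` cubic bezier, #ff0000→score S492 F1824: (108.679,98.533) → (119.257,96.010) → (134.765,73.122) → (152.093,43.294) → (168.129,19.952) → (179.762,16.521)

[4] `<path>` cubic bezier, #ff0000→score S492 F1824: (265.557,33.264) → (260.009,39.805) → (251.770,42.364) → (242.000,43.865) → (231.858,47.229) → (222.503,55.381)

[5] `<rect>` rectangle, #ff0000→score S492 F1824: (151.414,154.626) → (256.267,154.626) → (256.267,107.383) → (151.414,107.383) → (151.414,154.626) (closed)

; LightBurn 1.5.06
; GRBL device profile, absolute coords
G21
G90
G00 X62.475 Y111.044
M3 S492
G01 X99.112 Y93.026 F1824
G01 X101.827 Y52.288
G01 X67.905 Y29.568
G01 X31.268 Y47.586
G01 X28.553 Y88.324
G01 X62.475 Y111.044
M5
G00 X130.376 Y122.322
M3 S492
G01 X136.510 Y128.096 F1824
G01 X147.212 Y131.224
G01 X162.484 Y131.705
G01 X182.324 Y129.539
G01 X206.733 Y124.726
M5
G00 X108.679 Y98.533
M3 S492
G01 X119.257 Y96.010 F1824
G01 X134.765 Y73.122
G01 X152.093 Y43.294
G01 X168.129 Y19.952
G01 X179.762 Y16.521
M5
G00 X265.557 Y33.264
M3 S492
G01 X260.009 Y39.805 F1824
G01 X251.770 Y42.364
G01 X242.000 Y43.865
G01 X231.858 Y47.229
G01 X222.503 Y55.381
M5
G00 X151.414 Y154.626
M3 S492
G01 X256.267 Y154.626 F1824
G01 X256.267 Y107.383
G01 X151.414 Y107.383
G01 X151.414 Y154.626
M5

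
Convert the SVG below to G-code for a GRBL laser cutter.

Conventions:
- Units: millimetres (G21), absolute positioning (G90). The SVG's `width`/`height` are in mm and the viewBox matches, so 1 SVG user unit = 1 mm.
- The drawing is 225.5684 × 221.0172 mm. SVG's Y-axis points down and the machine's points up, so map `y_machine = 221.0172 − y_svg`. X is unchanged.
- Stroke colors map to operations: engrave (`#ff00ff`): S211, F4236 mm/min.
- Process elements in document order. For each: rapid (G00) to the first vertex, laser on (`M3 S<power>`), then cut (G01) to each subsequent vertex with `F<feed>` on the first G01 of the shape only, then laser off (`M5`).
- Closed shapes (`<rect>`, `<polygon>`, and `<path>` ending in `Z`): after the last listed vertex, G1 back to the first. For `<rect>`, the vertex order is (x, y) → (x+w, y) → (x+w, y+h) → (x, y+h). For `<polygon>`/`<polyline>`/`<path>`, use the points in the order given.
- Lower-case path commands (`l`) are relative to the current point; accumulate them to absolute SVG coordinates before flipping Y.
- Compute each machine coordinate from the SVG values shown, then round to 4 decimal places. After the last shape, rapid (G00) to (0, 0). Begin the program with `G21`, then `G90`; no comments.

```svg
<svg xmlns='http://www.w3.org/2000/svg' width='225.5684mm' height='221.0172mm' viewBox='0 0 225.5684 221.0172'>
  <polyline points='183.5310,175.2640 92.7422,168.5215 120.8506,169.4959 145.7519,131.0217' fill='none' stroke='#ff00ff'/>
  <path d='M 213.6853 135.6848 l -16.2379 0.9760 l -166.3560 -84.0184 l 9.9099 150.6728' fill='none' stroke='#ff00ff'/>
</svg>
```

G21
G90
G00 X183.5310 Y45.7532
M3 S211
G01 X92.7422 Y52.4957 F4236
G01 X120.8506 Y51.5213
G01 X145.7519 Y89.9955
M5
G00 X213.6853 Y85.3324
M3 S211
G01 X197.4474 Y84.3564 F4236
G01 X31.0914 Y168.3748
G01 X41.0013 Y17.7020
M5
G00 X0.0000 Y0.0000

Since the viewBox matches the mm dimensions, user units are millimetres directly. The only transform is the Y-flip y_m = 221.0172 − y_svg.

Shape 1 is a open polyline drawn with `<polyline>`. Its stroke #ff00ff means engrave at S211, F4236. After flipping Y the toolpath is (183.5310,45.7532) → (92.7422,52.4957) → (120.8506,51.5213) → (145.7519,89.9955).

Shape 2 is a open polyline drawn with `<path>`. Its stroke #ff00ff means engrave at S211, F4236. After flipping Y the toolpath is (213.6853,85.3324) → (197.4474,84.3564) → (31.0914,168.3748) → (41.0013,17.7020).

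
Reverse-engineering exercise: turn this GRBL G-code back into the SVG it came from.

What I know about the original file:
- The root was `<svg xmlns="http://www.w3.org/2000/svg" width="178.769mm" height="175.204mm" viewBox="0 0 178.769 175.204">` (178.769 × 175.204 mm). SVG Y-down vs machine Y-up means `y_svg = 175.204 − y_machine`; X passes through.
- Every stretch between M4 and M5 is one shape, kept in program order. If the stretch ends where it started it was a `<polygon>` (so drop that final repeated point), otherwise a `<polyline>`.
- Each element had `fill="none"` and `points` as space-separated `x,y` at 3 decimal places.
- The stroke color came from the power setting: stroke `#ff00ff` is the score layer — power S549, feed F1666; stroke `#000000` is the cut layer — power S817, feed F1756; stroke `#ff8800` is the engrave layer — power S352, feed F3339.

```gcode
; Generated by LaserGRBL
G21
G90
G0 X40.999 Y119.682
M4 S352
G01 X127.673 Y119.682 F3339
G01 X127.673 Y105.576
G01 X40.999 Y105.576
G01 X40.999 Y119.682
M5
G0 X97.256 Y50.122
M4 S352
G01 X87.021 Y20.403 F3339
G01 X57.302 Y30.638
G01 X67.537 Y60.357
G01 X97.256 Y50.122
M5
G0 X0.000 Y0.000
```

y_svg = 175.204 − y_m. Every run uses S352, so all elements get stroke `#ff8800` (engrave).

[1] closed run; points: 40.999,55.522 127.673,55.522 127.673,69.628 40.999,69.628

[2] closed run; points: 97.256,125.082 87.021,154.801 57.302,144.566 67.537,114.847

<svg xmlns="http://www.w3.org/2000/svg" width="178.769mm" height="175.204mm" viewBox="0 0 178.769 175.204">
  <polygon points="40.999,55.522 127.673,55.522 127.673,69.628 40.999,69.628" fill="none" stroke="#ff8800"/>
  <polygon points="97.256,125.082 87.021,154.801 57.302,144.566 67.537,114.847" fill="none" stroke="#ff8800"/>
</svg>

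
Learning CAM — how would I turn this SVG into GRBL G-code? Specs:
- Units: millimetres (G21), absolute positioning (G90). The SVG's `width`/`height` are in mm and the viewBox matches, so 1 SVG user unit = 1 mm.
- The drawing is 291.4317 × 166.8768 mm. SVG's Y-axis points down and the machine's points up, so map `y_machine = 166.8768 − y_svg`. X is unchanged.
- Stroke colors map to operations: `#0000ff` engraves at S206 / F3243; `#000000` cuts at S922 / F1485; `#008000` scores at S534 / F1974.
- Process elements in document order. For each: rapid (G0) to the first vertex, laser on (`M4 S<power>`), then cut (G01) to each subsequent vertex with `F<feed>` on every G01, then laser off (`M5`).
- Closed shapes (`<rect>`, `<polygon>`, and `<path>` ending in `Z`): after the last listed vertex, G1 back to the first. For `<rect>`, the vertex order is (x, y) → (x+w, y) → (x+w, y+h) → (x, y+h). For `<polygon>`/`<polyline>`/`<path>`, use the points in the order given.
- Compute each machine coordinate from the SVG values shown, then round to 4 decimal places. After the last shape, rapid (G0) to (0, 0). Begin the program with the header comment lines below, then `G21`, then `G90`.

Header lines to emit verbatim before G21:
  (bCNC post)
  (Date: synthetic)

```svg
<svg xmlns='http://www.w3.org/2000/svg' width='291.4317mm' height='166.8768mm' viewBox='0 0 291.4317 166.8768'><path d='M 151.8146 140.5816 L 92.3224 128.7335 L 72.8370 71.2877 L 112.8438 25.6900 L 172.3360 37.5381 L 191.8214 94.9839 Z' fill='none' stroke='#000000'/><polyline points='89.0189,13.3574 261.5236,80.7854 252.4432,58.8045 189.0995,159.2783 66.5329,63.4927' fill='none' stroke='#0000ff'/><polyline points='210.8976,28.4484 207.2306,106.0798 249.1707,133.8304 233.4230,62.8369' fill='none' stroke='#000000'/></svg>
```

Since the viewBox matches the mm dimensions, user units are millimetres directly. The only transform is the Y-flip y_m = 166.8768 − y_svg.

Shape 1 is a regular polygon drawn with `<path>`. Its stroke #000000 means cut at S922, F1485. After flipping Y the toolpath is (151.8146,26.2952) → (92.3224,38.1433) → (72.8370,95.5891) → (112.8438,141.1868) → (172.3360,129.3387) → (191.8214,71.8929) → (151.8146,26.2952), returning to the start.

Shape 2 is a open polyline drawn with `<polyline>`. Its stroke #0000ff means engrave at S206, F3243. After flipping Y the toolpath is (89.0189,153.5194) → (261.5236,86.0914) → (252.4432,108.0723) → (189.0995,7.5985) → (66.5329,103.3841).

Shape 3 is a open polyline drawn with `<polyline>`. Its stroke #000000 means cut at S922, F1485. After flipping Y the toolpath is (210.8976,138.4284) → (207.2306,60.7970) → (249.1707,33.0464) → (233.4230,104.0399).

(bCNC post)
(Date: synthetic)
G21
G90
G0 X151.8146 Y26.2952
M4 S922
G01 X92.3224 Y38.1433 F1485
G01 X72.8370 Y95.5891 F1485
G01 X112.8438 Y141.1868 F1485
G01 X172.3360 Y129.3387 F1485
G01 X191.8214 Y71.8929 F1485
G01 X151.8146 Y26.2952 F1485
M5
G0 X89.0189 Y153.5194
M4 S206
G01 X261.5236 Y86.0914 F3243
G01 X252.4432 Y108.0723 F3243
G01 X189.0995 Y7.5985 F3243
G01 X66.5329 Y103.3841 F3243
M5
G0 X210.8976 Y138.4284
M4 S922
G01 X207.2306 Y60.7970 F1485
G01 X249.1707 Y33.0464 F1485
G01 X233.4230 Y104.0399 F1485
M5
G0 X0.0000 Y0.0000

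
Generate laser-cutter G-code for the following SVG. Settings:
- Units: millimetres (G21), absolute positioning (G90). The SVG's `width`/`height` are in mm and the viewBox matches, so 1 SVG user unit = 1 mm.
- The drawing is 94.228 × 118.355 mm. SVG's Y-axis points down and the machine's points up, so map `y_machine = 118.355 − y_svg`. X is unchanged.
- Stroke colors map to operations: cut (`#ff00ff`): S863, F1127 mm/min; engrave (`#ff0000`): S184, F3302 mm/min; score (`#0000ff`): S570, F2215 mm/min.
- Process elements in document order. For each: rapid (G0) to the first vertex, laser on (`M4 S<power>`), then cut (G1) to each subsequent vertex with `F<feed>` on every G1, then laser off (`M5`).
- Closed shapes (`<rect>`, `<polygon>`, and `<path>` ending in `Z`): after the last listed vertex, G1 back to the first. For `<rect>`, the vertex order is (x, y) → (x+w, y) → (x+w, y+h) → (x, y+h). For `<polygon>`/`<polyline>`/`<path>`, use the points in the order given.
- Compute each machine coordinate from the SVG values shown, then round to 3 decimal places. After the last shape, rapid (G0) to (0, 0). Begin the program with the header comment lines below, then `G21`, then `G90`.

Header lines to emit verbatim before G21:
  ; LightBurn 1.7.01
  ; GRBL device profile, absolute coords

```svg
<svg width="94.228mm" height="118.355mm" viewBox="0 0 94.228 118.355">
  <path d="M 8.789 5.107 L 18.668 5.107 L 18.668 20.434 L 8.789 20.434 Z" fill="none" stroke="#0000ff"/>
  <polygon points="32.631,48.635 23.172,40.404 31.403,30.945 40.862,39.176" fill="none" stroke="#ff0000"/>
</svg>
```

Since the viewBox matches the mm dimensions, user units are millimetres directly. The only transform is the Y-flip y_m = 118.355 − y_svg.

Shape 1 is a rectangle drawn with `<path>`. Its stroke #0000ff means score at S570, F2215. After flipping Y the toolpath is (8.789,113.248) → (18.668,113.248) → (18.668,97.921) → (8.789,97.921) → (8.789,113.248), returning to the start.

Shape 2 is a regular polygon drawn with `<polygon>`. Its stroke #ff0000 means engrave at S184, F3302. After flipping Y the toolpath is (32.631,69.720) → (23.172,77.951) → (31.403,87.410) → (40.862,79.179) → (32.631,69.720), returning to the start.

; LightBurn 1.7.01
; GRBL device profile, absolute coords
G21
G90
G0 X8.789 Y113.248
M4 S570
G1 X18.668 Y113.248 F2215
G1 X18.668 Y97.921 F2215
G1 X8.789 Y97.921 F2215
G1 X8.789 Y113.248 F2215
M5
G0 X32.631 Y69.720
M4 S184
G1 X23.172 Y77.951 F3302
G1 X31.403 Y87.410 F3302
G1 X40.862 Y79.179 F3302
G1 X32.631 Y69.720 F3302
M5
G0 X0.000 Y0.000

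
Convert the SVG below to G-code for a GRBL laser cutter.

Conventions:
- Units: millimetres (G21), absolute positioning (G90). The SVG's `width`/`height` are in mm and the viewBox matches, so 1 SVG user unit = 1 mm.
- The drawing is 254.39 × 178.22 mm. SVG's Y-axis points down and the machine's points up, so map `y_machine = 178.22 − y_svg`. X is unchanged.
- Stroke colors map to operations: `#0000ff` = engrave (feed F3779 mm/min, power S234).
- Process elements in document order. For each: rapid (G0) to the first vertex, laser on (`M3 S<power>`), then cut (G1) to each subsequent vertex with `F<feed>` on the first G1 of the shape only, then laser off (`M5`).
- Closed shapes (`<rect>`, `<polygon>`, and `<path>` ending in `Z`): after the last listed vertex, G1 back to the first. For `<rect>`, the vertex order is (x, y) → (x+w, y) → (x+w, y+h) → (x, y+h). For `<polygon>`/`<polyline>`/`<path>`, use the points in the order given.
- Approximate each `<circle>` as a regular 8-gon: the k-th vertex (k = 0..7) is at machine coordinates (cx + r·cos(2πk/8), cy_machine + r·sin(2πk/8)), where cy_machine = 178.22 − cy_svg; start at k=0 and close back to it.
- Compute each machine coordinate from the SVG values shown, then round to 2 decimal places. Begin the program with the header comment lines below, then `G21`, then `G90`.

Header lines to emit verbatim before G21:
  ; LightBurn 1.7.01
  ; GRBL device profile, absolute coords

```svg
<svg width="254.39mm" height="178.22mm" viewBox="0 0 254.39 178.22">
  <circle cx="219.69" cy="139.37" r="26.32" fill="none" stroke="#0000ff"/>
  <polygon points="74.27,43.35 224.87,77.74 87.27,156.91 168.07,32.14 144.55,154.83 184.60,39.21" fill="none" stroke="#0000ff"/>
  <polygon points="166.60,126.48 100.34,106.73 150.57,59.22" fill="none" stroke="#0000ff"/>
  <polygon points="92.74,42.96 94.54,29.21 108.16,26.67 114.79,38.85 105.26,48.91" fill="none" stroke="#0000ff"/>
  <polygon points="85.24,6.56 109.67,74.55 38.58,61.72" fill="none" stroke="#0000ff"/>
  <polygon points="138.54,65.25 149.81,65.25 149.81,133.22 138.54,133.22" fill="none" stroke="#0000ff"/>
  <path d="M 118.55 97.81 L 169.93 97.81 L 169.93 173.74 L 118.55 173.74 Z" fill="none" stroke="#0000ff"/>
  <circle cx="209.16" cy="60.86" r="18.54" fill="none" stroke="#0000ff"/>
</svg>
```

Since the viewBox matches the mm dimensions, user units are millimetres directly. The only transform is the Y-flip y_m = 178.22 − y_svg.

Shape 1 is a circle drawn with `<circle>`. Its stroke #0000ff means engrave at S234, F3779. After flipping Y the toolpath is (246.01,38.85) → (238.30,57.46) → (219.69,65.17) → (201.08,57.46) → (193.37,38.85) → (201.08,20.24) → (219.69,12.53) → (238.30,20.24) → (246.01,38.85), returning to the start.

Shape 2 is a closed polygon drawn with `<polygon>`. Its stroke #0000ff means engrave at S234, F3779. After flipping Y the toolpath is (74.27,134.87) → (224.87,100.48) → (87.27,21.31) → (168.07,146.08) → (144.55,23.39) → (184.60,139.01) → (74.27,134.87), returning to the start.

Shape 3 is a regular polygon drawn with `<polygon>`. Its stroke #0000ff means engrave at S234, F3779. After flipping Y the toolpath is (166.60,51.74) → (100.34,71.49) → (150.57,119.00) → (166.60,51.74), returning to the start.

Shape 4 is a regular polygon drawn with `<polygon>`. Its stroke #0000ff means engrave at S234, F3779. After flipping Y the toolpath is (92.74,135.26) → (94.54,149.01) → (108.16,151.55) → (114.79,139.37) → (105.26,129.31) → (92.74,135.26), returning to the start.

Shape 5 is a regular polygon drawn with `<polygon>`. Its stroke #0000ff means engrave at S234, F3779. After flipping Y the toolpath is (85.24,171.66) → (109.67,103.67) → (38.58,116.50) → (85.24,171.66), returning to the start.

Shape 6 is a rectangle drawn with `<polygon>`. Its stroke #0000ff means engrave at S234, F3779. After flipping Y the toolpath is (138.54,112.97) → (149.81,112.97) → (149.81,45.00) → (138.54,45.00) → (138.54,112.97), returning to the start.

Shape 7 is a rectangle drawn with `<path>`. Its stroke #0000ff means engrave at S234, F3779. After flipping Y the toolpath is (118.55,80.41) → (169.93,80.41) → (169.93,4.48) → (118.55,4.48) → (118.55,80.41), returning to the start.

Shape 8 is a circle drawn with `<circle>`. Its stroke #0000ff means engrave at S234, F3779. After flipping Y the toolpath is (227.70,117.36) → (222.27,130.47) → (209.16,135.90) → (196.05,130.47) → (190.62,117.36) → (196.05,104.25) → (209.16,98.82) → (222.27,104.25) → (227.70,117.36), returning to the start.

; LightBurn 1.7.01
; GRBL device profile, absolute coords
G21
G90
G0 X246.01 Y38.85
M3 S234
G1 X238.30 Y57.46 F3779
G1 X219.69 Y65.17
G1 X201.08 Y57.46
G1 X193.37 Y38.85
G1 X201.08 Y20.24
G1 X219.69 Y12.53
G1 X238.30 Y20.24
G1 X246.01 Y38.85
M5
G0 X74.27 Y134.87
M3 S234
G1 X224.87 Y100.48 F3779
G1 X87.27 Y21.31
G1 X168.07 Y146.08
G1 X144.55 Y23.39
G1 X184.60 Y139.01
G1 X74.27 Y134.87
M5
G0 X166.60 Y51.74
M3 S234
G1 X100.34 Y71.49 F3779
G1 X150.57 Y119.00
G1 X166.60 Y51.74
M5
G0 X92.74 Y135.26
M3 S234
G1 X94.54 Y149.01 F3779
G1 X108.16 Y151.55
G1 X114.79 Y139.37
G1 X105.26 Y129.31
G1 X92.74 Y135.26
M5
G0 X85.24 Y171.66
M3 S234
G1 X109.67 Y103.67 F3779
G1 X38.58 Y116.50
G1 X85.24 Y171.66
M5
G0 X138.54 Y112.97
M3 S234
G1 X149.81 Y112.97 F3779
G1 X149.81 Y45.00
G1 X138.54 Y45.00
G1 X138.54 Y112.97
M5
G0 X118.55 Y80.41
M3 S234
G1 X169.93 Y80.41 F3779
G1 X169.93 Y4.48
G1 X118.55 Y4.48
G1 X118.55 Y80.41
M5
G0 X227.70 Y117.36
M3 S234
G1 X222.27 Y130.47 F3779
G1 X209.16 Y135.90
G1 X196.05 Y130.47
G1 X190.62 Y117.36
G1 X196.05 Y104.25
G1 X209.16 Y98.82
G1 X222.27 Y104.25
G1 X227.70 Y117.36
M5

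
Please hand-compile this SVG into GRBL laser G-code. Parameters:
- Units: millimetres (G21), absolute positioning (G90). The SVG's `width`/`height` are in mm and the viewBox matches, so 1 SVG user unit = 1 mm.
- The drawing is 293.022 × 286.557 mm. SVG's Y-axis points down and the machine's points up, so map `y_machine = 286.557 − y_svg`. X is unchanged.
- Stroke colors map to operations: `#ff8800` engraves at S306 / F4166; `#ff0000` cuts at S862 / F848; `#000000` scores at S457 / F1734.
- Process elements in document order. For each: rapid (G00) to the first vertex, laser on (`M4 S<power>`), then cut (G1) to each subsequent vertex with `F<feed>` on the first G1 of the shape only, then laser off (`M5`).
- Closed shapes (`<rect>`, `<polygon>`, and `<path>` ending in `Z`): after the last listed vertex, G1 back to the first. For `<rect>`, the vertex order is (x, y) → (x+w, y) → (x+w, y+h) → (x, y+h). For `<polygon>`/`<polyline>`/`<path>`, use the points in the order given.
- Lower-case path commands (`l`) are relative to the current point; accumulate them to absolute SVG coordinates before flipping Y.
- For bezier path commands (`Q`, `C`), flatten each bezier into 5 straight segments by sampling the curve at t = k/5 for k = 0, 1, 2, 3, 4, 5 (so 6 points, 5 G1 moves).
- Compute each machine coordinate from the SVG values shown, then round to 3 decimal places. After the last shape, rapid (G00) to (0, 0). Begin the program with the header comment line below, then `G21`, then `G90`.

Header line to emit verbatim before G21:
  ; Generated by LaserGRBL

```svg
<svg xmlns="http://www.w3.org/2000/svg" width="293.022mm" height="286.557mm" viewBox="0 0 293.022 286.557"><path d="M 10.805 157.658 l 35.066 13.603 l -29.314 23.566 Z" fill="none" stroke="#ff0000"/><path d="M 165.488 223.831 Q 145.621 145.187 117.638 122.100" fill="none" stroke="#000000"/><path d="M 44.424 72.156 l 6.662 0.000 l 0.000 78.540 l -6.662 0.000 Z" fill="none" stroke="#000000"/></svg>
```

viewBox `0 0 293.022 286.557` with mm width/height → 1 unit = 1 mm. Flip: y_m = 286.557 − y_svg.

**Shape 1** — `<path>` regular polygon, stroke `#ff0000` → cut (S862, F848). Machine vertices: (10.805,128.899) → (45.871,115.296) → (16.557,91.730) → (10.805,128.899). Closed: final G1 returns to the first vertex.

**Shape 2** — `<path>` quadratic bezier, stroke `#000000` → score (S457, F1734). Control points (SVG): P0=(165.488,223.831), P1=(145.621,145.187), P2=(117.638,122.100); sampled at t=k/5. Machine vertices: (165.488,62.726) → (157.217,91.961) → (148.296,116.752) → (138.726,137.098) → (128.507,153.000) → (117.638,164.457). Open path.

**Shape 3** — `<path>` rectangle, stroke `#000000` → score (S457, F1734). Machine vertices: (44.424,214.401) → (51.086,214.401) → (51.086,135.861) → (44.424,135.861) → (44.424,214.401). Closed: final G1 returns to the first vertex.

; Generated by LaserGRBL
G21
G90
G00 X10.805 Y128.899
M4 S862
G1 X45.871 Y115.296 F848
G1 X16.557 Y91.730
G1 X10.805 Y128.899
M5
G00 X165.488 Y62.726
M4 S457
G1 X157.217 Y91.961 F1734
G1 X148.296 Y116.752
G1 X138.726 Y137.098
G1 X128.507 Y153.000
G1 X117.638 Y164.457
M5
G00 X44.424 Y214.401
M4 S457
G1 X51.086 Y214.401 F1734
G1 X51.086 Y135.861
G1 X44.424 Y135.861
G1 X44.424 Y214.401
M5
G00 X0.000 Y0.000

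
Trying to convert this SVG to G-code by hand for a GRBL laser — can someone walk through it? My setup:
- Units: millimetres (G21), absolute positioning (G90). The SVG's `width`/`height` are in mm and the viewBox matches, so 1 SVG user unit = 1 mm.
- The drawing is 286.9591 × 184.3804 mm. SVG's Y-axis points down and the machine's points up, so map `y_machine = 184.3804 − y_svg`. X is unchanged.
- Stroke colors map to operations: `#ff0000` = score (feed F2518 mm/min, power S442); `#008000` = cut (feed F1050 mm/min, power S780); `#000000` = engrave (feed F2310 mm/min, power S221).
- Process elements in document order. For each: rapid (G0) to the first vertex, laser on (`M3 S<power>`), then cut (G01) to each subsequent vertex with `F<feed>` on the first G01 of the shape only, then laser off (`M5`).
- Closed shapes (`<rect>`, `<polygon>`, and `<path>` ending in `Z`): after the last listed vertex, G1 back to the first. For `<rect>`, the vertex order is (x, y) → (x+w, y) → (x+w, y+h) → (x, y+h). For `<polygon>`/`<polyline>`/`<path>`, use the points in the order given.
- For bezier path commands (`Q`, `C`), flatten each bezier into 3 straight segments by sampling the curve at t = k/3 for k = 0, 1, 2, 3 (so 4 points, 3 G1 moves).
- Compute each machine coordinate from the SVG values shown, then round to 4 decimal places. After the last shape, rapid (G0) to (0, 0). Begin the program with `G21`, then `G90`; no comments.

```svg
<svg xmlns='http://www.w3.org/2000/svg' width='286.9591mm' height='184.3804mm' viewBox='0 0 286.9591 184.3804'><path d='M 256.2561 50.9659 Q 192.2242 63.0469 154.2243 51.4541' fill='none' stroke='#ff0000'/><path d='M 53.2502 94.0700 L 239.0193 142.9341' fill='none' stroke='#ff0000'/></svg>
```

G21
G90
G0 X256.2561 Y133.4145
M3 S442
G01 X216.4606 Y127.9909 F2518
G01 X182.4500 Y127.8282
G01 X154.2243 Y132.9263
M5
G0 X53.2502 Y90.3104
M3 S442
G01 X239.0193 Y41.4463 F2518
M5
G0 X0.0000 Y0.0000

viewBox `0 0 286.9591 184.3804` with mm width/height → 1 unit = 1 mm. Flip: y_m = 184.3804 − y_svg.

**Shape 1** — `<path>` quadratic bezier, stroke `#ff0000` → score (S442, F2518). Control points (SVG): P0=(256.2561,50.9659), P1=(192.2242,63.0469), P2=(154.2243,51.4541); sampled at t=k/3. Machine vertices: (256.2561,133.4145) → (216.4606,127.9909) → (182.4500,127.8282) → (154.2243,132.9263). Open path.

**Shape 2** — `<path>` line segment, stroke `#ff0000` → score (S442, F2518). Machine vertices: (53.2502,90.3104) → (239.0193,41.4463). Open path.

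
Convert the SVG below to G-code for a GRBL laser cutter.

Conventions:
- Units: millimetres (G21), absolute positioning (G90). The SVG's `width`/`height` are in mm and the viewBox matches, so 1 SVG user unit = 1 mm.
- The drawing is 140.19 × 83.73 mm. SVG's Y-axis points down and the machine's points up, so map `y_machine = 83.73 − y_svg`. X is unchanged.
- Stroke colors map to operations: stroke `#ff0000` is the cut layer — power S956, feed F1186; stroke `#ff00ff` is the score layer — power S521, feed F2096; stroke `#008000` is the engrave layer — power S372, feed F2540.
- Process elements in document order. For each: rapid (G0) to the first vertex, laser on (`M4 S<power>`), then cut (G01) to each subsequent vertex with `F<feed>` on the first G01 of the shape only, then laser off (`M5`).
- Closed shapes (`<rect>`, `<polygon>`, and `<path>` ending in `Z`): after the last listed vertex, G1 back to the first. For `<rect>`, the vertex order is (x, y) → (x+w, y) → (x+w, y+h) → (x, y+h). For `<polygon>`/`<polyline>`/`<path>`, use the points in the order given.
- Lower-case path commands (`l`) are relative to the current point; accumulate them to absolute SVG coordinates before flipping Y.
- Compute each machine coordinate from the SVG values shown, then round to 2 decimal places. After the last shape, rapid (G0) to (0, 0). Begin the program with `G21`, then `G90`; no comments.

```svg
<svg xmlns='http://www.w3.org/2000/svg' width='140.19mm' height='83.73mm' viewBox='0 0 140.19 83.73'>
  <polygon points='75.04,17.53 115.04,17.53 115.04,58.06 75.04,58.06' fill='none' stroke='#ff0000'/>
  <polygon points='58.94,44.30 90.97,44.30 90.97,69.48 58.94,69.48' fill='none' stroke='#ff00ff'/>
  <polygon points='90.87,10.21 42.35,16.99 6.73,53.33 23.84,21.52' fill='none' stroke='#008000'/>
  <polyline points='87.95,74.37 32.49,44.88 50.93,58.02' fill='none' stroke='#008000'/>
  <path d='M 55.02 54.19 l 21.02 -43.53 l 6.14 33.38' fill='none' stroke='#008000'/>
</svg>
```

viewBox `0 0 140.19 83.73` with mm width/height → 1 unit = 1 mm. Flip: y_m = 83.73 − y_svg.

**Shape 1** — `<polygon>` rectangle, stroke `#ff0000` → cut (S956, F1186). Machine vertices: (75.04,66.20) → (115.04,66.20) → (115.04,25.67) → (75.04,25.67) → (75.04,66.20). Closed: final G1 returns to the first vertex.

**Shape 2** — `<polygon>` rectangle, stroke `#ff00ff` → score (S521, F2096). Machine vertices: (58.94,39.43) → (90.97,39.43) → (90.97,14.25) → (58.94,14.25) → (58.94,39.43). Closed: final G1 returns to the first vertex.

**Shape 3** — `<polygon>` closed polygon, stroke `#008000` → engrave (S372, F2540). Machine vertices: (90.87,73.52) → (42.35,66.74) → (6.73,30.40) → (23.84,62.21) → (90.87,73.52). Closed: final G1 returns to the first vertex.

**Shape 4** — `<polyline>` open polyline, stroke `#008000` → engrave (S372, F2540). Machine vertices: (87.95,9.36) → (32.49,38.85) → (50.93,25.71). Open path.

**Shape 5** — `<path>` open polyline, stroke `#008000` → engrave (S372, F2540). Machine vertices: (55.02,29.54) → (76.04,73.07) → (82.18,39.69). Open path.

G21
G90
G0 X75.04 Y66.20
M4 S956
G01 X115.04 Y66.20 F1186
G01 X115.04 Y25.67
G01 X75.04 Y25.67
G01 X75.04 Y66.20
M5
G0 X58.94 Y39.43
M4 S521
G01 X90.97 Y39.43 F2096
G01 X90.97 Y14.25
G01 X58.94 Y14.25
G01 X58.94 Y39.43
M5
G0 X90.87 Y73.52
M4 S372
G01 X42.35 Y66.74 F2540
G01 X6.73 Y30.40
G01 X23.84 Y62.21
G01 X90.87 Y73.52
M5
G0 X87.95 Y9.36
M4 S372
G01 X32.49 Y38.85 F2540
G01 X50.93 Y25.71
M5
G0 X55.02 Y29.54
M4 S372
G01 X76.04 Y73.07 F2540
G01 X82.18 Y39.69
M5
G0 X0.00 Y0.00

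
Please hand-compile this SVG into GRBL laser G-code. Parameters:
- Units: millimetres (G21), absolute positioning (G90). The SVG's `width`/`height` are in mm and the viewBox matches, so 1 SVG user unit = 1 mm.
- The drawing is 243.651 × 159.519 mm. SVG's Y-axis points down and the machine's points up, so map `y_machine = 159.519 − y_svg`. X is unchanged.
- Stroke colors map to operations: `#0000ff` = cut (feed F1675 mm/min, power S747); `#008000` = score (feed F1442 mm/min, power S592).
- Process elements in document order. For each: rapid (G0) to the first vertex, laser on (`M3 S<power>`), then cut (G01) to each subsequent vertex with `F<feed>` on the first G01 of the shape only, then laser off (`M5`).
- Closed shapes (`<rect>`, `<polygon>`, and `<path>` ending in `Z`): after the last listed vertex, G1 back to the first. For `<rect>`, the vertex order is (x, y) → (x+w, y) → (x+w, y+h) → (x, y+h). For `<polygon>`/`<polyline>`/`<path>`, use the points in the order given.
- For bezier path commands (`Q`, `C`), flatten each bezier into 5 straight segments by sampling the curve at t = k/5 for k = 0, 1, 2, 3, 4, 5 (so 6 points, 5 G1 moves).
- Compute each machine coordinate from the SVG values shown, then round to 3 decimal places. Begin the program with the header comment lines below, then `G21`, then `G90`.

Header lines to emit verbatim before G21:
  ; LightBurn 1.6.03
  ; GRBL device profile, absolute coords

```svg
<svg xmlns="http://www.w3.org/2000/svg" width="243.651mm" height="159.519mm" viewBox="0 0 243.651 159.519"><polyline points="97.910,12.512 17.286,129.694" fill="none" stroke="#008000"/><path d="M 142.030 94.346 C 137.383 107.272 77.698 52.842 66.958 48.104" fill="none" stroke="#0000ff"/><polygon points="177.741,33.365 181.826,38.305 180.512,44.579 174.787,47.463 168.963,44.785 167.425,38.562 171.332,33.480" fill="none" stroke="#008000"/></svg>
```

1 u = 1 mm; y_m = 159.519 − y.

[1] `<polyline>` line segment, #008000→score S592 F1442: (97.910,147.007) → (17.286,29.825)

[2] `<path>` cubic bezier, #0000ff→cut S747 F1675: (142.030,65.173) → (133.469,64.564) → (116.690,74.502) → (96.685,89.368) → (78.444,103.546) → (66.958,111.415)

[3] `<polygon>` regular polygon, #008000→score S592 F1442: (177.741,126.154) → (181.826,121.214) → (180.512,114.940) → (174.787,112.056) → (168.963,114.734) → (167.425,120.957) → (171.332,126.039) → (177.741,126.154) (closed)

; LightBurn 1.6.03
; GRBL device profile, absolute coords
G21
G90
G0 X97.910 Y147.007
M3 S592
G01 X17.286 Y29.825 F1442
M5
G0 X142.030 Y65.173
M3 S747
G01 X133.469 Y64.564 F1675
G01 X116.690 Y74.502
G01 X96.685 Y89.368
G01 X78.444 Y103.546
G01 X66.958 Y111.415
M5
G0 X177.741 Y126.154
M3 S592
G01 X181.826 Y121.214 F1442
G01 X180.512 Y114.940
G01 X174.787 Y112.056
G01 X168.963 Y114.734
G01 X167.425 Y120.957
G01 X171.332 Y126.039
G01 X177.741 Y126.154
M5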